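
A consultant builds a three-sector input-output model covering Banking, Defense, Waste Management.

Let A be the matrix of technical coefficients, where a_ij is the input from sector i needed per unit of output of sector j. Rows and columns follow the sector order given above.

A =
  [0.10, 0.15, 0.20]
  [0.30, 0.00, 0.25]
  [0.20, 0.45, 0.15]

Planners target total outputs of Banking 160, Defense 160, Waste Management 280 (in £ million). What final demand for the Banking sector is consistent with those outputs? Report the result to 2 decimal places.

I − A =
  [   0.90    -0.15    -0.20]
  [  -0.30     1.00    -0.25]
  [  -0.20    -0.45     0.85]
d = (I − A) x:
  d_B = (+0.90)·160 + (-0.15)·160 + (-0.20)·280 = 64.00
  d_D = (-0.30)·160 + (+1.00)·160 + (-0.25)·280 = 42.00
  d_W = (-0.20)·160 + (-0.45)·160 + (+0.85)·280 = 134.00

d_B = 64.00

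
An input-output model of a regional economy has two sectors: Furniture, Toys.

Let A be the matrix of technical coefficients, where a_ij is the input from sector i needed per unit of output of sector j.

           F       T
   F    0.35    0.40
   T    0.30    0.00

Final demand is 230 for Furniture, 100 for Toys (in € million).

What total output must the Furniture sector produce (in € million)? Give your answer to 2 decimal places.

x_F = 509.43

I − A =
  [   0.65    -0.40]
  [  -0.30     1.00]
det(I−A) = (0.65)(1.00) − (-0.40)(-0.30) = 0.5300
adj(I−A) = [[1.00, 0.40], [0.30, 0.65]]
(I − A)⁻¹ = adj(I−A) / det(I−A) ≈
  [   1.8868     0.7547]
  [   0.5660     1.2264]
x = (I − A)⁻¹ d = adj(I−A)·d / det(I−A), with det(I−A) = 0.5300:
  x_F = (1.00·230 + 0.40·100) / 0.5300 = 270.00 / 0.5300 ≈ 509.43
  x_T = (0.30·230 + 0.65·100) / 0.5300 = 134.00 / 0.5300 ≈ 252.83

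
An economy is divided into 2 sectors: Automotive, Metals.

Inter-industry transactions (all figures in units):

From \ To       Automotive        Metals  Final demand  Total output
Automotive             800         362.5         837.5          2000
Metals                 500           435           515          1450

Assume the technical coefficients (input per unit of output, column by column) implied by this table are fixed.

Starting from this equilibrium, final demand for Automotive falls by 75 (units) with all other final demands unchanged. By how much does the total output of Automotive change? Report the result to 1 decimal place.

Δx_A = -146.9

Technical coefficients a_ij = z_ij / X_j:
  a_AA = 800/2000 = 0.40, a_MA = 500/2000 = 0.25
  a_AM = 362.5/1450 = 0.25, a_MM = 435/1450 = 0.30
I − A =
  [   0.60    -0.25]
  [  -0.25     0.70]
det(I−A) = (0.60)(0.70) − (-0.25)(-0.25) = 0.3575
adj(I−A) = [[0.70, 0.25], [0.25, 0.60]]
(I − A)⁻¹ = adj(I−A) / det(I−A) ≈
  [   1.9580     0.6993]
  [   0.6993     1.6783]
Δx = (I − A)⁻¹ Δd with Δd having -75 in the Automotive component and 0 elsewhere.
So Δx_A = L_AA · (-75), where L_AA = adj(I−A)_AA / det(I−A) = 0.70 / 0.3575.
Δx_A = 0.70 × (-75) / 0.3575 = -52.50 / 0.3575 ≈ -146.9.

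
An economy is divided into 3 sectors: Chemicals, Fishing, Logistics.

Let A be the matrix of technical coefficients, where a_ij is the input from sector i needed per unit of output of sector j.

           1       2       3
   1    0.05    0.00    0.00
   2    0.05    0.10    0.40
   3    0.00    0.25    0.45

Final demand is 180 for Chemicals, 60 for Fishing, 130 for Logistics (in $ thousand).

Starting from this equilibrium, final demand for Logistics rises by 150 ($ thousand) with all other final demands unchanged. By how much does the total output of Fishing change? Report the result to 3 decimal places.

I − A =
  [   0.95     0.00     0.00]
  [  -0.05     0.90    -0.40]
  [   0.00    -0.25     0.55]
Cofactors of I−A, C_ij = (−1)^(i+j)·(minor ij) (rows/columns in the sector order above):
  C_11 = (0.90)(0.55) − (-0.40)(-0.25) = 0.3950
  C_12 = −[(-0.05)(0.55) − (-0.40)(0.00)] = 0.0275
  C_13 = (-0.05)(-0.25) − (0.90)(0.00) = 0.0125
  C_21 = −[(0.00)(0.55) − (0.00)(-0.25)] = 0.0000
  C_22 = (0.95)(0.55) − (0.00)(0.00) = 0.5225
  C_23 = −[(0.95)(-0.25) − (0.00)(0.00)] = 0.2375
  C_31 = (0.00)(-0.40) − (0.00)(0.90) = 0.0000
  C_32 = −[(0.95)(-0.40) − (0.00)(-0.05)] = 0.3800
  C_33 = (0.95)(0.90) − (0.00)(-0.05) = 0.8550
det(I−A) = Σ_j (I−A)_1j·C_1j = (0.95)(0.3950) + (0.00)(0.0275) + (0.00)(0.0125) = 0.37525
adj(I−A) = Cᵀ =
  [ 0.3950   0.0000   0.0000]
  [ 0.0275   0.5225   0.3800]
  [ 0.0125   0.2375   0.8550]
(I − A)⁻¹ = adj(I−A) / det(I−A) ≈
  [   1.0526     0.0000     0.0000]
  [   0.0733     1.3924     1.0127]
  [   0.0333     0.6329     2.2785]
Δx = (I − A)⁻¹ Δd with Δd having +150 in the Logistics component and 0 elsewhere.
So Δx_2 = L_23 · (+150), where L_23 = adj(I−A)_23 / det(I−A) = 0.3800 / 0.37525.
Δx_2 = 0.3800 × (+150) / 0.37525 = 57.00 / 0.37525 ≈ 151.899.

Δx_2 = 151.899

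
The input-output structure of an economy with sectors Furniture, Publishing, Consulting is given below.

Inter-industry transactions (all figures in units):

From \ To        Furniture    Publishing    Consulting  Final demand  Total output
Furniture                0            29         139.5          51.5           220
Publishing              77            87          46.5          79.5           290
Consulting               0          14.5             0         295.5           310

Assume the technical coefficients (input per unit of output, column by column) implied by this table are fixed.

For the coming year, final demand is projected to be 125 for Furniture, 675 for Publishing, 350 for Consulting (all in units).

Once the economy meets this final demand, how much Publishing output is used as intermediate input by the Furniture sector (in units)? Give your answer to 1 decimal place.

z_21 = 153.4

Technical coefficients a_ij = z_ij / X_j:
  a_11 = 0/220 = 0.00, a_21 = 77/220 = 0.35, a_31 = 0/220 = 0.00
  a_12 = 29/290 = 0.10, a_22 = 87/290 = 0.30, a_32 = 14.5/290 = 0.05
  a_13 = 139.5/310 = 0.45, a_23 = 46.5/310 = 0.15, a_33 = 0/310 = 0.00
I − A =
  [   1.00    -0.10    -0.45]
  [  -0.35     0.70    -0.15]
  [   0.00    -0.05     1.00]
Cofactors of I−A, C_ij = (−1)^(i+j)·(minor ij) (rows/columns in the sector order above):
  C_11 = (0.70)(1.00) − (-0.15)(-0.05) = 0.6925
  C_12 = −[(-0.35)(1.00) − (-0.15)(0.00)] = 0.3500
  C_13 = (-0.35)(-0.05) − (0.70)(0.00) = 0.0175
  C_21 = −[(-0.10)(1.00) − (-0.45)(-0.05)] = 0.1225
  C_22 = (1.00)(1.00) − (-0.45)(0.00) = 1.0000
  C_23 = −[(1.00)(-0.05) − (-0.10)(0.00)] = 0.0500
  C_31 = (-0.10)(-0.15) − (-0.45)(0.70) = 0.3300
  C_32 = −[(1.00)(-0.15) − (-0.45)(-0.35)] = 0.3075
  C_33 = (1.00)(0.70) − (-0.10)(-0.35) = 0.6650
det(I−A) = Σ_j (I−A)_1j·C_1j = (1.00)(0.6925) + (-0.10)(0.3500) + (-0.45)(0.0175) = 0.649625
adj(I−A) = Cᵀ =
  [ 0.6925   0.1225   0.3300]
  [ 0.3500   1.0000   0.3075]
  [ 0.0175   0.0500   0.6650]
(I − A)⁻¹ = adj(I−A) / det(I−A) ≈
  [   1.0660     0.1886     0.5080]
  [   0.5388     1.5393     0.4734]
  [   0.0269     0.0770     1.0237]
First solve x = (I − A)⁻¹ d = adj(I−A)·d / det(I−A); in particular x_1 = (0.6925·125 + 0.1225·675 + 0.3300·350) / 0.649625 = 284.75 / 0.649625 ≈ 438.330.
Intermediate flow from 2 to 1: z_21 = a_21 · x_1 = 0.35 × 284.75 / 0.649625 = 99.6625 / 0.649625 ≈ 153.4.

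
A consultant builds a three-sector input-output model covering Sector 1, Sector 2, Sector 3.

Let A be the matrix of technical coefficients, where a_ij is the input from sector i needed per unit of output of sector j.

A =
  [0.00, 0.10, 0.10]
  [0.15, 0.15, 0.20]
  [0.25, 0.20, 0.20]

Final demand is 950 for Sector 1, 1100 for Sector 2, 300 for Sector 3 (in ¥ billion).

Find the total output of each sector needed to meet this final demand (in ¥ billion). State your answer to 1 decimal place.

x_1 = 1251.8, x_2 = 1801.3, x_3 = 1216.5

I − A =
  [   1.00    -0.10    -0.10]
  [  -0.15     0.85    -0.20]
  [  -0.25    -0.20     0.80]
Cofactors of I−A, C_ij = (−1)^(i+j)·(minor ij) (rows/columns in the sector order above):
  C_11 = (0.85)(0.80) − (-0.20)(-0.20) = 0.6400
  C_12 = −[(-0.15)(0.80) − (-0.20)(-0.25)] = 0.1700
  C_13 = (-0.15)(-0.20) − (0.85)(-0.25) = 0.2425
  C_21 = −[(-0.10)(0.80) − (-0.10)(-0.20)] = 0.1000
  C_22 = (1.00)(0.80) − (-0.10)(-0.25) = 0.7750
  C_23 = −[(1.00)(-0.20) − (-0.10)(-0.25)] = 0.2250
  C_31 = (-0.10)(-0.20) − (-0.10)(0.85) = 0.1050
  C_32 = −[(1.00)(-0.20) − (-0.10)(-0.15)] = 0.2150
  C_33 = (1.00)(0.85) − (-0.10)(-0.15) = 0.8350
det(I−A) = Σ_j (I−A)_1j·C_1j = (1.00)(0.6400) + (-0.10)(0.1700) + (-0.10)(0.2425) = 0.59875
adj(I−A) = Cᵀ =
  [ 0.6400   0.1000   0.1050]
  [ 0.1700   0.7750   0.2150]
  [ 0.2425   0.2250   0.8350]
(I − A)⁻¹ = adj(I−A) / det(I−A) ≈
  [   1.0689     0.1670     0.1754]
  [   0.2839     1.2944     0.3591]
  [   0.4050     0.3758     1.3946]
x = (I − A)⁻¹ d = adj(I−A)·d / det(I−A), with det(I−A) = 0.59875:
  x_1 = (0.6400·950 + 0.1000·1100 + 0.1050·300) / 0.59875 = 749.50 / 0.59875 ≈ 1251.8
  x_2 = (0.1700·950 + 0.7750·1100 + 0.2150·300) / 0.59875 = 1078.50 / 0.59875 ≈ 1801.3
  x_3 = (0.2425·950 + 0.2250·1100 + 0.8350·300) / 0.59875 = 728.375 / 0.59875 ≈ 1216.5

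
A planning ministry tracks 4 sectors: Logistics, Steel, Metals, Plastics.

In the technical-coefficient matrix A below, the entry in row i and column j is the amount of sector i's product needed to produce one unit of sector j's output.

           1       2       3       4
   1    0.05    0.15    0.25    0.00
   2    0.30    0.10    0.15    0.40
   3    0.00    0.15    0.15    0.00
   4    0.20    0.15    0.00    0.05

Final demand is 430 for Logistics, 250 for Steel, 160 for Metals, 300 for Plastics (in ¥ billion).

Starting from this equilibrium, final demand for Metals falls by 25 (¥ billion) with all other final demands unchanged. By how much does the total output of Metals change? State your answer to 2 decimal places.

Δx_3 = -31.19

I − A =
  [   0.95    -0.15    -0.25     0.00]
  [  -0.30     0.90    -0.15    -0.40]
  [   0.00    -0.15     0.85     0.00]
  [  -0.20    -0.15     0.00     0.95]
Compute the cofactors C_ij = (−1)^(i+j)·(3×3 minor ij) of I−A; the adjugate is their transpose:
adj(I−A) = Cᵀ =
  [ 0.654375   0.156750   0.220125   0.066000]
  [ 0.310250   0.767125   0.226625   0.323000]
  [ 0.054750   0.135375   0.700500   0.057000]
  [ 0.186750   0.154125   0.082125   0.655875]
det(I−A) = Σ_j (I−A)_1j·C_1j = (0.95)(0.654375) + (-0.15)(0.310250) + (-0.25)(0.054750) + (0.00)(0.186750) = 0.56143125
(I − A)⁻¹ = adj(I−A) / det(I−A) ≈
  [   1.1655     0.2792     0.3921     0.1176]
  [   0.5526     1.3664     0.4037     0.5753]
  [   0.0975     0.2411     1.2477     0.1015]
  [   0.3326     0.2745     0.1463     1.1682]
Δx = (I − A)⁻¹ Δd with Δd having -25 in the Metals component and 0 elsewhere.
So Δx_3 = L_33 · (-25), where L_33 = adj(I−A)_33 / det(I−A) = 0.700500 / 0.56143125.
Δx_3 = 0.700500 × (-25) / 0.56143125 = -17.5125 / 0.56143125 ≈ -31.19.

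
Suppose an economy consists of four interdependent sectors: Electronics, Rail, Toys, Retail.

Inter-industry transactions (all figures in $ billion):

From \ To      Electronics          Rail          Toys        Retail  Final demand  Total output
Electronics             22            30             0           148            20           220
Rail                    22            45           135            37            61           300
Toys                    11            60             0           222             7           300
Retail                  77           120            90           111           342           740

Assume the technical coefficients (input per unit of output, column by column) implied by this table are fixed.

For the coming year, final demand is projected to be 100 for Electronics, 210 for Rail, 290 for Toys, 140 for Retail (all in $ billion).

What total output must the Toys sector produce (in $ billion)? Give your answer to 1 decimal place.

Technical coefficients a_ij = z_ij / X_j:
  a_11 = 22/220 = 0.10, a_21 = 22/220 = 0.10, a_31 = 11/220 = 0.05, a_41 = 77/220 = 0.35
  a_12 = 30/300 = 0.10, a_22 = 45/300 = 0.15, a_32 = 60/300 = 0.20, a_42 = 120/300 = 0.40
  a_13 = 0/300 = 0.00, a_23 = 135/300 = 0.45, a_33 = 0/300 = 0.00, a_43 = 90/300 = 0.30
  a_14 = 148/740 = 0.20, a_24 = 37/740 = 0.05, a_34 = 222/740 = 0.30, a_44 = 111/740 = 0.15
I − A =
  [   0.90    -0.10     0.00    -0.20]
  [  -0.10     0.85    -0.45    -0.05]
  [  -0.05    -0.20     1.00    -0.30]
  [  -0.35    -0.40    -0.30     0.85]
Compute the cofactors C_ij = (−1)^(i+j)·(3×3 minor ij) of I−A; the adjugate is their transpose:
adj(I−A) = Cᵀ =
  [ 0.492500   0.168000   0.126750   0.170500]
  [ 0.160625   0.611000   0.332250   0.191000]
  [ 0.156875   0.265750   0.554500   0.248250]
  [ 0.333750   0.450500   0.404250   0.671750]
det(I−A) = Σ_j (I−A)_1j·C_1j = (0.90)(0.492500) + (-0.10)(0.160625) + (0.00)(0.156875) + (-0.20)(0.333750) = 0.3604375
(I − A)⁻¹ = adj(I−A) / det(I−A) ≈
  [   1.3664     0.4661     0.3517     0.4730]
  [   0.4456     1.6952     0.9218     0.5299]
  [   0.4352     0.7373     1.5384     0.6887]
  [   0.9260     1.2499     1.1216     1.8637]
x = (I − A)⁻¹ d = adj(I−A)·d / det(I−A), with det(I−A) = 0.3604375:
  x_1 = (0.492500·100 + 0.168000·210 + 0.126750·290 + 0.170500·140) / 0.3604375 = 145.1575 / 0.3604375 ≈ 402.7
  x_2 = (0.160625·100 + 0.611000·210 + 0.332250·290 + 0.191000·140) / 0.3604375 = 267.465 / 0.3604375 ≈ 742.1
  x_3 = (0.156875·100 + 0.265750·210 + 0.554500·290 + 0.248250·140) / 0.3604375 = 267.055 / 0.3604375 ≈ 740.9
  x_4 = (0.333750·100 + 0.450500·210 + 0.404250·290 + 0.671750·140) / 0.3604375 = 339.2575 / 0.3604375 ≈ 941.2

x_3 = 740.9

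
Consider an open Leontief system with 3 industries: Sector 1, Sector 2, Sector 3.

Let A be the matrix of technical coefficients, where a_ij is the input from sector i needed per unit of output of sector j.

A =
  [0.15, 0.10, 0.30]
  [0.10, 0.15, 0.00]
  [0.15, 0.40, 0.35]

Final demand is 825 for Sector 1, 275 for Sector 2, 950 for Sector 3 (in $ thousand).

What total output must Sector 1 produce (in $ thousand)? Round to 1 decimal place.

x_1 = 1814.0

I − A =
  [   0.85    -0.10    -0.30]
  [  -0.10     0.85     0.00]
  [  -0.15    -0.40     0.65]
Cofactors of I−A, C_ij = (−1)^(i+j)·(minor ij) (rows/columns in the sector order above):
  C_11 = (0.85)(0.65) − (0.00)(-0.40) = 0.5525
  C_12 = −[(-0.10)(0.65) − (0.00)(-0.15)] = 0.0650
  C_13 = (-0.10)(-0.40) − (0.85)(-0.15) = 0.1675
  C_21 = −[(-0.10)(0.65) − (-0.30)(-0.40)] = 0.1850
  C_22 = (0.85)(0.65) − (-0.30)(-0.15) = 0.5075
  C_23 = −[(0.85)(-0.40) − (-0.10)(-0.15)] = 0.3550
  C_31 = (-0.10)(0.00) − (-0.30)(0.85) = 0.2550
  C_32 = −[(0.85)(0.00) − (-0.30)(-0.10)] = 0.0300
  C_33 = (0.85)(0.85) − (-0.10)(-0.10) = 0.7125
det(I−A) = Σ_j (I−A)_1j·C_1j = (0.85)(0.5525) + (-0.10)(0.0650) + (-0.30)(0.1675) = 0.412875
adj(I−A) = Cᵀ =
  [ 0.5525   0.1850   0.2550]
  [ 0.0650   0.5075   0.0300]
  [ 0.1675   0.3550   0.7125]
(I − A)⁻¹ = adj(I−A) / det(I−A) ≈
  [   1.3382     0.4481     0.6176]
  [   0.1574     1.2292     0.0727]
  [   0.4057     0.8598     1.7257]
x = (I − A)⁻¹ d = adj(I−A)·d / det(I−A), with det(I−A) = 0.412875:
  x_1 = (0.5525·825 + 0.1850·275 + 0.2550·950) / 0.412875 = 748.9375 / 0.412875 ≈ 1814.0
  x_2 = (0.0650·825 + 0.5075·275 + 0.0300·950) / 0.412875 = 221.6875 / 0.412875 ≈ 536.9
  x_3 = (0.1675·825 + 0.3550·275 + 0.7125·950) / 0.412875 = 912.6875 / 0.412875 ≈ 2210.6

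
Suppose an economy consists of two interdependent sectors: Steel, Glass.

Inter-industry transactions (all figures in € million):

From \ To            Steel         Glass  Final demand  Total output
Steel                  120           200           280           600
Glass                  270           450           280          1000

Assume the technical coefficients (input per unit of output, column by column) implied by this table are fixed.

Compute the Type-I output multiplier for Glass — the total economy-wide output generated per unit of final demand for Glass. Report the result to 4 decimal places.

Technical coefficients a_ij = z_ij / X_j:
  a_11 = 120/600 = 0.20, a_21 = 270/600 = 0.45
  a_12 = 200/1000 = 0.20, a_22 = 450/1000 = 0.45
I − A =
  [   0.80    -0.20]
  [  -0.45     0.55]
det(I−A) = (0.80)(0.55) − (-0.20)(-0.45) = 0.3500
adj(I−A) = [[0.55, 0.20], [0.45, 0.80]]
(I − A)⁻¹ = adj(I−A) / det(I−A) ≈
  [   1.57143     0.57143]
  [   1.28571     2.28571]
The output multiplier for sector j is the column-j sum of the Leontief inverse (I − A)⁻¹ = adj(I−A) / det(I−A).
Column 2 of adj(I−A): (0.20, 0.80); det(I−A) = 0.3500.
m_2 = (0.20 + 0.80) / 0.3500 = 1.00 / 0.3500 ≈ 2.8571.

m_2 = 2.8571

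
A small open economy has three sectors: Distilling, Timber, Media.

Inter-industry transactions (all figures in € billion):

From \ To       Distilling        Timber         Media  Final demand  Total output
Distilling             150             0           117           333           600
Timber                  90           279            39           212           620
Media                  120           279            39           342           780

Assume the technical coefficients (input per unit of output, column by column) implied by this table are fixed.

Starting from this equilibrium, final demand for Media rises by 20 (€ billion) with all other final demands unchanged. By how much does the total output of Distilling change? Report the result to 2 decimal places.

Δx_1 = 4.74

Technical coefficients a_ij = z_ij / X_j:
  a_11 = 150/600 = 0.25, a_21 = 90/600 = 0.15, a_31 = 120/600 = 0.20
  a_12 = 0/620 = 0.00, a_22 = 279/620 = 0.45, a_32 = 279/620 = 0.45
  a_13 = 117/780 = 0.15, a_23 = 39/780 = 0.05, a_33 = 39/780 = 0.05
I − A =
  [   0.75     0.00    -0.15]
  [  -0.15     0.55    -0.05]
  [  -0.20    -0.45     0.95]
Cofactors of I−A, C_ij = (−1)^(i+j)·(minor ij) (rows/columns in the sector order above):
  C_11 = (0.55)(0.95) − (-0.05)(-0.45) = 0.5000
  C_12 = −[(-0.15)(0.95) − (-0.05)(-0.20)] = 0.1525
  C_13 = (-0.15)(-0.45) − (0.55)(-0.20) = 0.1775
  C_21 = −[(0.00)(0.95) − (-0.15)(-0.45)] = 0.0675
  C_22 = (0.75)(0.95) − (-0.15)(-0.20) = 0.6825
  C_23 = −[(0.75)(-0.45) − (0.00)(-0.20)] = 0.3375
  C_31 = (0.00)(-0.05) − (-0.15)(0.55) = 0.0825
  C_32 = −[(0.75)(-0.05) − (-0.15)(-0.15)] = 0.0600
  C_33 = (0.75)(0.55) − (0.00)(-0.15) = 0.4125
det(I−A) = Σ_j (I−A)_1j·C_1j = (0.75)(0.5000) + (0.00)(0.1525) + (-0.15)(0.1775) = 0.348375
adj(I−A) = Cᵀ =
  [ 0.5000   0.0675   0.0825]
  [ 0.1525   0.6825   0.0600]
  [ 0.1775   0.3375   0.4125]
(I − A)⁻¹ = adj(I−A) / det(I−A) ≈
  [   1.4352     0.1938     0.2368]
  [   0.4377     1.9591     0.1722]
  [   0.5095     0.9688     1.1841]
Δx = (I − A)⁻¹ Δd with Δd having +20 in the Media component and 0 elsewhere.
So Δx_1 = L_13 · (+20), where L_13 = adj(I−A)_13 / det(I−A) = 0.0825 / 0.348375.
Δx_1 = 0.0825 × (+20) / 0.348375 = 1.65 / 0.348375 ≈ 4.74.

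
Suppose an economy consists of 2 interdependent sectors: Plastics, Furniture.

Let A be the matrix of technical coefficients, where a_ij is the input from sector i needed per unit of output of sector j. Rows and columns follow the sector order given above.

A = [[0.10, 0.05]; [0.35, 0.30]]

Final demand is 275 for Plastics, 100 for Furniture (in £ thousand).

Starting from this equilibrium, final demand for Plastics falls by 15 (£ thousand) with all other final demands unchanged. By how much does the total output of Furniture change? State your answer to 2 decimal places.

I − A =
  [   0.90    -0.05]
  [  -0.35     0.70]
det(I−A) = (0.90)(0.70) − (-0.05)(-0.35) = 0.6125
adj(I−A) = [[0.70, 0.05], [0.35, 0.90]]
(I − A)⁻¹ = adj(I−A) / det(I−A) ≈
  [   1.1429     0.0816]
  [   0.5714     1.4694]
Δx = (I − A)⁻¹ Δd with Δd having -15 in the Plastics component and 0 elsewhere.
So Δx_2 = L_21 · (-15), where L_21 = adj(I−A)_21 / det(I−A) = 0.35 / 0.6125.
Δx_2 = 0.35 × (-15) / 0.6125 = -5.25 / 0.6125 ≈ -8.57.

Δx_2 = -8.57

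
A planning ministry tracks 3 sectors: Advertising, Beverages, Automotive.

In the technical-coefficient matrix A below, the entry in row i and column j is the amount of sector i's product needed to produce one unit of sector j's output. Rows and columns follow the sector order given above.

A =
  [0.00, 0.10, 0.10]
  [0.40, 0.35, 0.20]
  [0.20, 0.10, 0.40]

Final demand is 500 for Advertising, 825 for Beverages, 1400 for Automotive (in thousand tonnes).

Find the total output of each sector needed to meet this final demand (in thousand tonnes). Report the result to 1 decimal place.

x_1 = 1113.1, x_2 = 2936.9, x_3 = 3193.8

I − A =
  [   1.00    -0.10    -0.10]
  [  -0.40     0.65    -0.20]
  [  -0.20    -0.10     0.60]
Cofactors of I−A, C_ij = (−1)^(i+j)·(minor ij) (rows/columns in the sector order above):
  C_11 = (0.65)(0.60) − (-0.20)(-0.10) = 0.3700
  C_12 = −[(-0.40)(0.60) − (-0.20)(-0.20)] = 0.2800
  C_13 = (-0.40)(-0.10) − (0.65)(-0.20) = 0.1700
  C_21 = −[(-0.10)(0.60) − (-0.10)(-0.10)] = 0.0700
  C_22 = (1.00)(0.60) − (-0.10)(-0.20) = 0.5800
  C_23 = −[(1.00)(-0.10) − (-0.10)(-0.20)] = 0.1200
  C_31 = (-0.10)(-0.20) − (-0.10)(0.65) = 0.0850
  C_32 = −[(1.00)(-0.20) − (-0.10)(-0.40)] = 0.2400
  C_33 = (1.00)(0.65) − (-0.10)(-0.40) = 0.6100
det(I−A) = Σ_j (I−A)_1j·C_1j = (1.00)(0.3700) + (-0.10)(0.2800) + (-0.10)(0.1700) = 0.3250
adj(I−A) = Cᵀ =
  [ 0.3700   0.0700   0.0850]
  [ 0.2800   0.5800   0.2400]
  [ 0.1700   0.1200   0.6100]
(I − A)⁻¹ = adj(I−A) / det(I−A) ≈
  [   1.1385     0.2154     0.2615]
  [   0.8615     1.7846     0.7385]
  [   0.5231     0.3692     1.8769]
x = (I − A)⁻¹ d = adj(I−A)·d / det(I−A), with det(I−A) = 0.3250:
  x_1 = (0.3700·500 + 0.0700·825 + 0.0850·1400) / 0.3250 = 361.75 / 0.3250 ≈ 1113.1
  x_2 = (0.2800·500 + 0.5800·825 + 0.2400·1400) / 0.3250 = 954.50 / 0.3250 ≈ 2936.9
  x_3 = (0.1700·500 + 0.1200·825 + 0.6100·1400) / 0.3250 = 1038.00 / 0.3250 ≈ 3193.8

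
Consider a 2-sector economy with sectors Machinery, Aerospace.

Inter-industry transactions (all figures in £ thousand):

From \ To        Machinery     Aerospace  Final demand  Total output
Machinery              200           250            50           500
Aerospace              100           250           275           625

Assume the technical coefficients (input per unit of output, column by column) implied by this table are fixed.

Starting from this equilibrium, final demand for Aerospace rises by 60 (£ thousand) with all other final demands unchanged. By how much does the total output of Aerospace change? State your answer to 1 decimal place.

Technical coefficients a_ij = z_ij / X_j:
  a_11 = 200/500 = 0.40, a_21 = 100/500 = 0.20
  a_12 = 250/625 = 0.40, a_22 = 250/625 = 0.40
I − A =
  [   0.60    -0.40]
  [  -0.20     0.60]
det(I−A) = (0.60)(0.60) − (-0.40)(-0.20) = 0.2800
adj(I−A) = [[0.60, 0.40], [0.20, 0.60]]
(I − A)⁻¹ = adj(I−A) / det(I−A) ≈
  [   2.1429     1.4286]
  [   0.7143     2.1429]
Δx = (I − A)⁻¹ Δd with Δd having +60 in the Aerospace component and 0 elsewhere.
So Δx_2 = L_22 · (+60), where L_22 = adj(I−A)_22 / det(I−A) = 0.60 / 0.2800.
Δx_2 = 0.60 × (+60) / 0.2800 = 36.00 / 0.2800 ≈ 128.6.

Δx_2 = 128.6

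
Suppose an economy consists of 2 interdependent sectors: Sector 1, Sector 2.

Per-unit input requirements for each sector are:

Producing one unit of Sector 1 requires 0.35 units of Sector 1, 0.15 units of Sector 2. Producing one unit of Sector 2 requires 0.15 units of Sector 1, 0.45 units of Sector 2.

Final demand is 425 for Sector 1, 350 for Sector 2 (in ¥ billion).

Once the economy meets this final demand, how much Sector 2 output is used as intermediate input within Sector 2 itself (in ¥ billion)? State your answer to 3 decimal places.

I − A =
  [   0.65    -0.15]
  [  -0.15     0.55]
det(I−A) = (0.65)(0.55) − (-0.15)(-0.15) = 0.3350
adj(I−A) = [[0.55, 0.15], [0.15, 0.65]]
(I − A)⁻¹ = adj(I−A) / det(I−A) ≈
  [   1.6418     0.4478]
  [   0.4478     1.9403]
First solve x = (I − A)⁻¹ d = adj(I−A)·d / det(I−A); in particular x_2 = (0.15·425 + 0.65·350) / 0.3350 = 291.25 / 0.3350 ≈ 869.40299.
Intermediate flow from 2 to 2: z_22 = a_22 · x_2 = 0.45 × 291.25 / 0.3350 = 131.0625 / 0.3350 ≈ 391.231.

z_22 = 391.231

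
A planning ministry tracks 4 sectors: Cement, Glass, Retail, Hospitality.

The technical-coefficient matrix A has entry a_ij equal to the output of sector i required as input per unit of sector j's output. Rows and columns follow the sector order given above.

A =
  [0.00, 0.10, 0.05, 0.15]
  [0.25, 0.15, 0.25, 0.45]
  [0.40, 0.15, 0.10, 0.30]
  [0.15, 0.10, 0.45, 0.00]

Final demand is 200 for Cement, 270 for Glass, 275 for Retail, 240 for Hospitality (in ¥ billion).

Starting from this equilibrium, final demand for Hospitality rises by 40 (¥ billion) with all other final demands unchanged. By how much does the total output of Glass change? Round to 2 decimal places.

I − A =
  [   1.00    -0.10    -0.05    -0.15]
  [  -0.25     0.85    -0.25    -0.45]
  [  -0.40    -0.15     0.90    -0.30]
  [  -0.15    -0.10    -0.45     1.00]
Compute the cofactors C_ij = (−1)^(i+j)·(3×3 minor ij) of I−A; the adjugate is their transpose:
adj(I−A) = Cᵀ =
  [ 0.534375   0.109125   0.146625   0.173250]
  [ 0.444250   0.695500   0.479625   0.523500]
  [ 0.415375   0.227125   0.750375   0.389625]
  [ 0.311500   0.188125   0.407625   0.676125]
det(I−A) = Σ_j (I−A)_1j·C_1j = (1.00)(0.534375) + (-0.10)(0.444250) + (-0.05)(0.415375) + (-0.15)(0.311500) = 0.42245625
(I − A)⁻¹ = adj(I−A) / det(I−A) ≈
  [   1.2649     0.2583     0.3471     0.4101]
  [   1.0516     1.6463     1.1353     1.2392]
  [   0.9832     0.5376     1.7762     0.9223]
  [   0.7374     0.4453     0.9649     1.6005]
Δx = (I − A)⁻¹ Δd with Δd having +40 in the Hospitality component and 0 elsewhere.
So Δx_2 = L_24 · (+40), where L_24 = adj(I−A)_24 / det(I−A) = 0.523500 / 0.42245625.
Δx_2 = 0.523500 × (+40) / 0.42245625 = 20.94 / 0.42245625 ≈ 49.57.

Δx_2 = 49.57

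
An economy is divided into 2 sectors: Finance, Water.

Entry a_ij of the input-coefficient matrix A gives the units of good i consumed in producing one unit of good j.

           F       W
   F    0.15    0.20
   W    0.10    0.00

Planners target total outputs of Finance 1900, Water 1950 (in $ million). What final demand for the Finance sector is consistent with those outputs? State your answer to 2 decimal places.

d_F = 1225.00

I − A =
  [   0.85    -0.20]
  [  -0.10     1.00]
d = (I − A) x:
  d_F = (+0.85)·1900 + (-0.20)·1950 = 1225.00
  d_W = (-0.10)·1900 + (+1.00)·1950 = 1760.00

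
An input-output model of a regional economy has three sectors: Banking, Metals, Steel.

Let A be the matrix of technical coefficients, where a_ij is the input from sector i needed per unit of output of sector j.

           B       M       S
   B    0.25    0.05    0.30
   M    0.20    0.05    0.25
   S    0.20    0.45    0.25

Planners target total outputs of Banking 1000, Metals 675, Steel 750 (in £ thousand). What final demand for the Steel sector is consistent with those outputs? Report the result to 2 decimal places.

d_S = 58.75

I − A =
  [   0.75    -0.05    -0.30]
  [  -0.20     0.95    -0.25]
  [  -0.20    -0.45     0.75]
d = (I − A) x:
  d_B = (+0.75)·1000 + (-0.05)·675 + (-0.30)·750 = 491.25
  d_M = (-0.20)·1000 + (+0.95)·675 + (-0.25)·750 = 253.75
  d_S = (-0.20)·1000 + (-0.45)·675 + (+0.75)·750 = 58.75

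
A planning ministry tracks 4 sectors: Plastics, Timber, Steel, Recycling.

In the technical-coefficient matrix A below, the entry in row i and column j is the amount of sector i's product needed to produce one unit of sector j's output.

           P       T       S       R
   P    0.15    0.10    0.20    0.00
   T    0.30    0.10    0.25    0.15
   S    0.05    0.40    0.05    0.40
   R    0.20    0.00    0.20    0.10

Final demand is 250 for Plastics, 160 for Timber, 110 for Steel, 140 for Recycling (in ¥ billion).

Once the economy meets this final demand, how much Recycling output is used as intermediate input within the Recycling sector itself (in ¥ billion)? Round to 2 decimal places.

z_RR = 38.20

I − A =
  [   0.85    -0.10    -0.20     0.00]
  [  -0.30     0.90    -0.25    -0.15]
  [  -0.05    -0.40     0.95    -0.40]
  [  -0.20     0.00    -0.20     0.90]
Compute the cofactors C_ij = (−1)^(i+j)·(3×3 minor ij) of I−A; the adjugate is their transpose:
adj(I−A) = Cᵀ =
  [ 0.595500   0.149500   0.187500   0.108250]
  [ 0.293750   0.633750   0.276750   0.228625]
  [ 0.232500   0.318500   0.658500   0.345750]
  [ 0.184000   0.104000   0.188000   0.579000]
det(I−A) = Σ_j (I−A)_1j·C_1j = (0.85)(0.595500) + (-0.10)(0.293750) + (-0.20)(0.232500) + (0.00)(0.184000) = 0.4303
(I − A)⁻¹ = adj(I−A) / det(I−A) ≈
  [   1.3839     0.3474     0.4357     0.2516]
  [   0.6827     1.4728     0.6432     0.5313]
  [   0.5403     0.7402     1.5303     0.8035]
  [   0.4276     0.2417     0.4369     1.3456]
First solve x = (I − A)⁻¹ d = adj(I−A)·d / det(I−A); in particular x_R = (0.184000·250 + 0.104000·160 + 0.188000·110 + 0.579000·140) / 0.4303 = 164.38 / 0.4303 ≈ 382.0125.
Intermediate flow from R to R: z_RR = a_RR · x_R = 0.10 × 164.38 / 0.4303 = 16.438 / 0.4303 ≈ 38.20.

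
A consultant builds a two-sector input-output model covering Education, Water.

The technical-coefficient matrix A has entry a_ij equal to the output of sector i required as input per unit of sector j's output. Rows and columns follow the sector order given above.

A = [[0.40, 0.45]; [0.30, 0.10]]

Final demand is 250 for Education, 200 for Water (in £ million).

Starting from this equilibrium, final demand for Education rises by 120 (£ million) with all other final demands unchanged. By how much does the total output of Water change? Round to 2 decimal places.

Δx_W = 88.89

I − A =
  [   0.60    -0.45]
  [  -0.30     0.90]
det(I−A) = (0.60)(0.90) − (-0.45)(-0.30) = 0.4050
adj(I−A) = [[0.90, 0.45], [0.30, 0.60]]
(I − A)⁻¹ = adj(I−A) / det(I−A) ≈
  [   2.2222     1.1111]
  [   0.7407     1.4815]
Δx = (I − A)⁻¹ Δd with Δd having +120 in the Education component and 0 elsewhere.
So Δx_W = L_WE · (+120), where L_WE = adj(I−A)_WE / det(I−A) = 0.30 / 0.4050.
Δx_W = 0.30 × (+120) / 0.4050 = 36.00 / 0.4050 ≈ 88.89.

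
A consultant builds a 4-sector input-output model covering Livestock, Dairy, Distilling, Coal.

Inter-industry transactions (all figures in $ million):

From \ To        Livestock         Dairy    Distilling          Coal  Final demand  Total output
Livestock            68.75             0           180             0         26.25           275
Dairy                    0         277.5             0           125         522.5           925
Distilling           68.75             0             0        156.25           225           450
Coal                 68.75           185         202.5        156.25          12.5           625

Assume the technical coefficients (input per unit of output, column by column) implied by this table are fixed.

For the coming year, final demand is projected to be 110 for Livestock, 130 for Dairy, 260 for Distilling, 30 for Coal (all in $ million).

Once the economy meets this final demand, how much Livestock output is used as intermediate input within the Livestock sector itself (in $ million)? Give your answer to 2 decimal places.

z_11 = 104.56

Technical coefficients a_ij = z_ij / X_j:
  a_11 = 68.75/275 = 0.25, a_21 = 0/275 = 0.00, a_31 = 68.75/275 = 0.25, a_41 = 68.75/275 = 0.25
  a_12 = 0/925 = 0.00, a_22 = 277.5/925 = 0.30, a_32 = 0/925 = 0.00, a_42 = 185/925 = 0.20
  a_13 = 180/450 = 0.40, a_23 = 0/450 = 0.00, a_33 = 0/450 = 0.00, a_43 = 202.5/450 = 0.45
  a_14 = 0/625 = 0.00, a_24 = 125/625 = 0.20, a_34 = 156.25/625 = 0.25, a_44 = 156.25/625 = 0.25
I − A =
  [   0.75     0.00    -0.40     0.00]
  [   0.00     0.70     0.00    -0.20]
  [  -0.25     0.00     1.00    -0.25]
  [  -0.25    -0.20    -0.45     0.75]
Compute the cofactors C_ij = (−1)^(i+j)·(3×3 minor ij) of I−A; the adjugate is their transpose:
adj(I−A) = Cᵀ =
  [ 0.406250   0.020000   0.194000   0.070000]
  [ 0.072500   0.378125   0.087500   0.130000]
  [ 0.165000   0.037500   0.363750   0.131250]
  [ 0.253750   0.130000   0.306250   0.455000]
det(I−A) = Σ_j (I−A)_1j·C_1j = (0.75)(0.406250) + (0.00)(0.072500) + (-0.40)(0.165000) + (0.00)(0.253750) = 0.2386875
(I − A)⁻¹ = adj(I−A) / det(I−A) ≈
  [   1.7020     0.0838     0.8128     0.2933]
  [   0.3037     1.5842     0.3666     0.5446]
  [   0.6913     0.1571     1.5240     0.5499]
  [   1.0631     0.5446     1.2831     1.9063]
First solve x = (I − A)⁻¹ d = adj(I−A)·d / det(I−A); in particular x_1 = (0.406250·110 + 0.020000·130 + 0.194000·260 + 0.070000·30) / 0.2386875 = 99.8275 / 0.2386875 ≈ 418.2351.
Intermediate flow from 1 to 1: z_11 = a_11 · x_1 = 0.25 × 99.8275 / 0.2386875 = 24.956875 / 0.2386875 ≈ 104.56.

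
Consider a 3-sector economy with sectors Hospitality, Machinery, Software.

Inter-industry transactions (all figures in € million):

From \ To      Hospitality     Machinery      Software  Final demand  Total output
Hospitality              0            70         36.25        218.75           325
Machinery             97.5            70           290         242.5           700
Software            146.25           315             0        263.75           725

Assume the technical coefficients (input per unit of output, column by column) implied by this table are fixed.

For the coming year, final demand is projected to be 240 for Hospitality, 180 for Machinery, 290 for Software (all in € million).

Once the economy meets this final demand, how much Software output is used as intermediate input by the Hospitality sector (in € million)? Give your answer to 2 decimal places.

z_SH = 153.14

Technical coefficients a_ij = z_ij / X_j:
  a_HH = 0/325 = 0.00, a_MH = 97.5/325 = 0.30, a_SH = 146.25/325 = 0.45
  a_HM = 70/700 = 0.10, a_MM = 70/700 = 0.10, a_SM = 315/700 = 0.45
  a_HS = 36.25/725 = 0.05, a_MS = 290/725 = 0.40, a_SS = 0/725 = 0.00
I − A =
  [   1.00    -0.10    -0.05]
  [  -0.30     0.90    -0.40]
  [  -0.45    -0.45     1.00]
Cofactors of I−A, C_ij = (−1)^(i+j)·(minor ij) (rows/columns in the sector order above):
  C_11 = (0.90)(1.00) − (-0.40)(-0.45) = 0.7200
  C_12 = −[(-0.30)(1.00) − (-0.40)(-0.45)] = 0.4800
  C_13 = (-0.30)(-0.45) − (0.90)(-0.45) = 0.5400
  C_21 = −[(-0.10)(1.00) − (-0.05)(-0.45)] = 0.1225
  C_22 = (1.00)(1.00) − (-0.05)(-0.45) = 0.9775
  C_23 = −[(1.00)(-0.45) − (-0.10)(-0.45)] = 0.4950
  C_31 = (-0.10)(-0.40) − (-0.05)(0.90) = 0.0850
  C_32 = −[(1.00)(-0.40) − (-0.05)(-0.30)] = 0.4150
  C_33 = (1.00)(0.90) − (-0.10)(-0.30) = 0.8700
det(I−A) = Σ_j (I−A)_1j·C_1j = (1.00)(0.7200) + (-0.10)(0.4800) + (-0.05)(0.5400) = 0.6450
adj(I−A) = Cᵀ =
  [ 0.7200   0.1225   0.0850]
  [ 0.4800   0.9775   0.4150]
  [ 0.5400   0.4950   0.8700]
(I − A)⁻¹ = adj(I−A) / det(I−A) ≈
  [   1.1163     0.1899     0.1318]
  [   0.7442     1.5155     0.6434]
  [   0.8372     0.7674     1.3488]
First solve x = (I − A)⁻¹ d = adj(I−A)·d / det(I−A); in particular x_H = (0.7200·240 + 0.1225·180 + 0.0850·290) / 0.6450 = 219.50 / 0.6450 ≈ 340.3101.
Intermediate flow from S to H: z_SH = a_SH · x_H = 0.45 × 219.50 / 0.6450 = 98.775 / 0.6450 ≈ 153.14.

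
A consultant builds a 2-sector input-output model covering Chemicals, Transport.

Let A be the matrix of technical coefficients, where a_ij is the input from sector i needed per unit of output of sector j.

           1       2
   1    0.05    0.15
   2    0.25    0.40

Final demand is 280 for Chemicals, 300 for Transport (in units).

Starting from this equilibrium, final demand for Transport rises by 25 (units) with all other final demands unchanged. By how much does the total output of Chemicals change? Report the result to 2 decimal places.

Δx_1 = 7.04

I − A =
  [   0.95    -0.15]
  [  -0.25     0.60]
det(I−A) = (0.95)(0.60) − (-0.15)(-0.25) = 0.5325
adj(I−A) = [[0.60, 0.15], [0.25, 0.95]]
(I − A)⁻¹ = adj(I−A) / det(I−A) ≈
  [   1.1268     0.2817]
  [   0.4695     1.7840]
Δx = (I − A)⁻¹ Δd with Δd having +25 in the Transport component and 0 elsewhere.
So Δx_1 = L_12 · (+25), where L_12 = adj(I−A)_12 / det(I−A) = 0.15 / 0.5325.
Δx_1 = 0.15 × (+25) / 0.5325 = 3.75 / 0.5325 ≈ 7.04.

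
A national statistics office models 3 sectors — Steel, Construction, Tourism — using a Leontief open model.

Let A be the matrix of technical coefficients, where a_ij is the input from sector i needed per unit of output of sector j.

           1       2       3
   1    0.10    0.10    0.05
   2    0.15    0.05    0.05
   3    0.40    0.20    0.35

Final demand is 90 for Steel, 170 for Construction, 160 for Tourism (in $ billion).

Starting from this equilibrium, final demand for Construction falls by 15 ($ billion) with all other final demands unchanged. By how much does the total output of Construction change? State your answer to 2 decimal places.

I − A =
  [   0.90    -0.10    -0.05]
  [  -0.15     0.95    -0.05]
  [  -0.40    -0.20     0.65]
Cofactors of I−A, C_ij = (−1)^(i+j)·(minor ij) (rows/columns in the sector order above):
  C_11 = (0.95)(0.65) − (-0.05)(-0.20) = 0.6075
  C_12 = −[(-0.15)(0.65) − (-0.05)(-0.40)] = 0.1175
  C_13 = (-0.15)(-0.20) − (0.95)(-0.40) = 0.4100
  C_21 = −[(-0.10)(0.65) − (-0.05)(-0.20)] = 0.0750
  C_22 = (0.90)(0.65) − (-0.05)(-0.40) = 0.5650
  C_23 = −[(0.90)(-0.20) − (-0.10)(-0.40)] = 0.2200
  C_31 = (-0.10)(-0.05) − (-0.05)(0.95) = 0.0525
  C_32 = −[(0.90)(-0.05) − (-0.05)(-0.15)] = 0.0525
  C_33 = (0.90)(0.95) − (-0.10)(-0.15) = 0.8400
det(I−A) = Σ_j (I−A)_1j·C_1j = (0.90)(0.6075) + (-0.10)(0.1175) + (-0.05)(0.4100) = 0.5145
adj(I−A) = Cᵀ =
  [ 0.6075   0.0750   0.0525]
  [ 0.1175   0.5650   0.0525]
  [ 0.4100   0.2200   0.8400]
(I − A)⁻¹ = adj(I−A) / det(I−A) ≈
  [   1.1808     0.1458     0.1020]
  [   0.2284     1.0982     0.1020]
  [   0.7969     0.4276     1.6327]
Δx = (I − A)⁻¹ Δd with Δd having -15 in the Construction component and 0 elsewhere.
So Δx_2 = L_22 · (-15), where L_22 = adj(I−A)_22 / det(I−A) = 0.5650 / 0.5145.
Δx_2 = 0.5650 × (-15) / 0.5145 = -8.475 / 0.5145 ≈ -16.47.

Δx_2 = -16.47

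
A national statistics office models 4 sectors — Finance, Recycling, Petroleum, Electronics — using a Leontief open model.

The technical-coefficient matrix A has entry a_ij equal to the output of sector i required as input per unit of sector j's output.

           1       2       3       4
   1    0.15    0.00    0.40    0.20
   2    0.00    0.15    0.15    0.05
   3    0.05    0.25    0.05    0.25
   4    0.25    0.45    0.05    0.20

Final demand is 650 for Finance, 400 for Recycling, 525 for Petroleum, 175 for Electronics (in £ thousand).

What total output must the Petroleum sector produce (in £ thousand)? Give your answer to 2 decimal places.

x_3 = 1149.55

I − A =
  [   0.85     0.00    -0.40    -0.20]
  [   0.00     0.85    -0.15    -0.05]
  [  -0.05    -0.25     0.95    -0.25]
  [  -0.25    -0.45    -0.05     0.80]
Compute the cofactors C_ij = (−1)^(i+j)·(3×3 minor ij) of I−A; the adjugate is their transpose:
adj(I−A) = Cᵀ =
  [ 0.566500   0.213000   0.285000   0.244000]
  [ 0.027375   0.546375   0.101625   0.072750]
  [ 0.089125   0.257625   0.516375   0.199750]
  [ 0.198000   0.390000   0.178500   0.637500]
det(I−A) = Σ_j (I−A)_1j·C_1j = (0.85)(0.566500) + (0.00)(0.027375) + (-0.40)(0.089125) + (-0.20)(0.198000) = 0.406275
(I − A)⁻¹ = adj(I−A) / det(I−A) ≈
  [   1.3944     0.5243     0.7015     0.6006]
  [   0.0674     1.3448     0.2501     0.1791]
  [   0.2194     0.6341     1.2710     0.4917]
  [   0.4874     0.9599     0.4394     1.5691]
x = (I − A)⁻¹ d = adj(I−A)·d / det(I−A), with det(I−A) = 0.406275:
  x_1 = (0.566500·650 + 0.213000·400 + 0.285000·525 + 0.244000·175) / 0.406275 = 645.75 / 0.406275 ≈ 1589.44
  x_2 = (0.027375·650 + 0.546375·400 + 0.101625·525 + 0.072750·175) / 0.406275 = 302.428125 / 0.406275 ≈ 744.39
  x_3 = (0.089125·650 + 0.257625·400 + 0.516375·525 + 0.199750·175) / 0.406275 = 467.034375 / 0.406275 ≈ 1149.55
  x_4 = (0.198000·650 + 0.390000·400 + 0.178500·525 + 0.637500·175) / 0.406275 = 489.975 / 0.406275 ≈ 1206.02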